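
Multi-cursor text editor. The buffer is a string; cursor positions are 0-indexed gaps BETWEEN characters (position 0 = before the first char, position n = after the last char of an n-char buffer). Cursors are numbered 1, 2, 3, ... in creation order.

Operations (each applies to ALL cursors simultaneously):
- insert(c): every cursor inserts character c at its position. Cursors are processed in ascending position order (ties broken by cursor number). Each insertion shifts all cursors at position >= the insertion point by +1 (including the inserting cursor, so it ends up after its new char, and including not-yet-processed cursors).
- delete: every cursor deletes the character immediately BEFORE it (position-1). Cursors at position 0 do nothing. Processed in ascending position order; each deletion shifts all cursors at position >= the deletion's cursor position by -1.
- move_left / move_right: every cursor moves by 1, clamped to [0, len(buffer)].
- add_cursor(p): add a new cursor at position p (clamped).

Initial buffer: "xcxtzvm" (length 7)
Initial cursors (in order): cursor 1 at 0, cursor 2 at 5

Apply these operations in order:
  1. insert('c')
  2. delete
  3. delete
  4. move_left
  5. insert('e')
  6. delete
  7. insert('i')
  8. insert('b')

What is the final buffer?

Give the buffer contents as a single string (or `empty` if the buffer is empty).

Answer: ibxcxibtvm

Derivation:
After op 1 (insert('c')): buffer="cxcxtzcvm" (len 9), cursors c1@1 c2@7, authorship 1.....2..
After op 2 (delete): buffer="xcxtzvm" (len 7), cursors c1@0 c2@5, authorship .......
After op 3 (delete): buffer="xcxtvm" (len 6), cursors c1@0 c2@4, authorship ......
After op 4 (move_left): buffer="xcxtvm" (len 6), cursors c1@0 c2@3, authorship ......
After op 5 (insert('e')): buffer="excxetvm" (len 8), cursors c1@1 c2@5, authorship 1...2...
After op 6 (delete): buffer="xcxtvm" (len 6), cursors c1@0 c2@3, authorship ......
After op 7 (insert('i')): buffer="ixcxitvm" (len 8), cursors c1@1 c2@5, authorship 1...2...
After op 8 (insert('b')): buffer="ibxcxibtvm" (len 10), cursors c1@2 c2@7, authorship 11...22...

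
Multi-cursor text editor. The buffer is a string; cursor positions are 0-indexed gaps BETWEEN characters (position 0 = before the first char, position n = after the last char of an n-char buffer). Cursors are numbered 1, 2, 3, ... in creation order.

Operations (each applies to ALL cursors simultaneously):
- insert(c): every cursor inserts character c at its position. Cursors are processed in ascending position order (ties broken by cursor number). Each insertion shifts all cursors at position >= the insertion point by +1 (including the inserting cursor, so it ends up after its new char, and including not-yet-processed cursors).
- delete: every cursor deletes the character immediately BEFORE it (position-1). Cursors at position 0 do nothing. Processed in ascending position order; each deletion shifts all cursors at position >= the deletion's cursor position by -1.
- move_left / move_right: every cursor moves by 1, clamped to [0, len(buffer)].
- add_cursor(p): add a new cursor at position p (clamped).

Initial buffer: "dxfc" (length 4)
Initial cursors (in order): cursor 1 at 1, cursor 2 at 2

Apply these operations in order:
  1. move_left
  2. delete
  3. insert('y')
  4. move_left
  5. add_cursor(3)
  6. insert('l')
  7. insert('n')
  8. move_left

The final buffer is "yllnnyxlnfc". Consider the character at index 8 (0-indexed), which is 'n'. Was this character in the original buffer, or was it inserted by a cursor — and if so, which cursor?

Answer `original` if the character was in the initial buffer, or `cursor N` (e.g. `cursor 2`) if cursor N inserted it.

After op 1 (move_left): buffer="dxfc" (len 4), cursors c1@0 c2@1, authorship ....
After op 2 (delete): buffer="xfc" (len 3), cursors c1@0 c2@0, authorship ...
After op 3 (insert('y')): buffer="yyxfc" (len 5), cursors c1@2 c2@2, authorship 12...
After op 4 (move_left): buffer="yyxfc" (len 5), cursors c1@1 c2@1, authorship 12...
After op 5 (add_cursor(3)): buffer="yyxfc" (len 5), cursors c1@1 c2@1 c3@3, authorship 12...
After op 6 (insert('l')): buffer="yllyxlfc" (len 8), cursors c1@3 c2@3 c3@6, authorship 1122.3..
After op 7 (insert('n')): buffer="yllnnyxlnfc" (len 11), cursors c1@5 c2@5 c3@9, authorship 112122.33..
After op 8 (move_left): buffer="yllnnyxlnfc" (len 11), cursors c1@4 c2@4 c3@8, authorship 112122.33..
Authorship (.=original, N=cursor N): 1 1 2 1 2 2 . 3 3 . .
Index 8: author = 3

Answer: cursor 3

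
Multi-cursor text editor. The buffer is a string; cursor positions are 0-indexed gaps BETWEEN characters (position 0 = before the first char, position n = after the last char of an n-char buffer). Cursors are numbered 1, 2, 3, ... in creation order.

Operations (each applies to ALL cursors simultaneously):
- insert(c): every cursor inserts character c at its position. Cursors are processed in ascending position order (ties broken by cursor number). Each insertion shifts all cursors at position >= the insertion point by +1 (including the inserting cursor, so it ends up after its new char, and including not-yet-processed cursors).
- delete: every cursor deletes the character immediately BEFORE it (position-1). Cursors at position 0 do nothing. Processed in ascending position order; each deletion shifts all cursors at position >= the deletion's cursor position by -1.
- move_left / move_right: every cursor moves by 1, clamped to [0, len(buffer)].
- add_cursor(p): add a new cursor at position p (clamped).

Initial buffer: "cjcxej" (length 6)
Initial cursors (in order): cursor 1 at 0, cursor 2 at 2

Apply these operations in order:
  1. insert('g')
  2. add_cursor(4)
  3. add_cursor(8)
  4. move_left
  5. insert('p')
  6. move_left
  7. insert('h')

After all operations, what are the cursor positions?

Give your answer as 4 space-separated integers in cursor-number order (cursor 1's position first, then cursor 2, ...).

After op 1 (insert('g')): buffer="gcjgcxej" (len 8), cursors c1@1 c2@4, authorship 1..2....
After op 2 (add_cursor(4)): buffer="gcjgcxej" (len 8), cursors c1@1 c2@4 c3@4, authorship 1..2....
After op 3 (add_cursor(8)): buffer="gcjgcxej" (len 8), cursors c1@1 c2@4 c3@4 c4@8, authorship 1..2....
After op 4 (move_left): buffer="gcjgcxej" (len 8), cursors c1@0 c2@3 c3@3 c4@7, authorship 1..2....
After op 5 (insert('p')): buffer="pgcjppgcxepj" (len 12), cursors c1@1 c2@6 c3@6 c4@11, authorship 11..232...4.
After op 6 (move_left): buffer="pgcjppgcxepj" (len 12), cursors c1@0 c2@5 c3@5 c4@10, authorship 11..232...4.
After op 7 (insert('h')): buffer="hpgcjphhpgcxehpj" (len 16), cursors c1@1 c2@8 c3@8 c4@14, authorship 111..22332...44.

Answer: 1 8 8 14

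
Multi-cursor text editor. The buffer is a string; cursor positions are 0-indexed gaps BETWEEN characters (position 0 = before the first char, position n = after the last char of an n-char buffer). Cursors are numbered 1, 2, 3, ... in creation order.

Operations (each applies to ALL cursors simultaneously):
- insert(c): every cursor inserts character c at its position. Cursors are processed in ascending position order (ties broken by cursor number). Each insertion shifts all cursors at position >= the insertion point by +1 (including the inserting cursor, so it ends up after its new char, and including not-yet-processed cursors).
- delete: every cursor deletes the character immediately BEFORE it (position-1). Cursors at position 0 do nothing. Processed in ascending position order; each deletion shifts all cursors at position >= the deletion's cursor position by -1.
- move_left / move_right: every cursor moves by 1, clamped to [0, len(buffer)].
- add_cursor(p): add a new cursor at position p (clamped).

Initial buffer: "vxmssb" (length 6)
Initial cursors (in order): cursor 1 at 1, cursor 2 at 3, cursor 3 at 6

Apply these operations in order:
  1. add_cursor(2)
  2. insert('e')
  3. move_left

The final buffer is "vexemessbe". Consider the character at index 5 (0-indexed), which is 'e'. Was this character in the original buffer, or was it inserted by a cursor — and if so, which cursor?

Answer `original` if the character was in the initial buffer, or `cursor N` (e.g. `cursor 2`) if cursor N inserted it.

After op 1 (add_cursor(2)): buffer="vxmssb" (len 6), cursors c1@1 c4@2 c2@3 c3@6, authorship ......
After op 2 (insert('e')): buffer="vexemessbe" (len 10), cursors c1@2 c4@4 c2@6 c3@10, authorship .1.4.2...3
After op 3 (move_left): buffer="vexemessbe" (len 10), cursors c1@1 c4@3 c2@5 c3@9, authorship .1.4.2...3
Authorship (.=original, N=cursor N): . 1 . 4 . 2 . . . 3
Index 5: author = 2

Answer: cursor 2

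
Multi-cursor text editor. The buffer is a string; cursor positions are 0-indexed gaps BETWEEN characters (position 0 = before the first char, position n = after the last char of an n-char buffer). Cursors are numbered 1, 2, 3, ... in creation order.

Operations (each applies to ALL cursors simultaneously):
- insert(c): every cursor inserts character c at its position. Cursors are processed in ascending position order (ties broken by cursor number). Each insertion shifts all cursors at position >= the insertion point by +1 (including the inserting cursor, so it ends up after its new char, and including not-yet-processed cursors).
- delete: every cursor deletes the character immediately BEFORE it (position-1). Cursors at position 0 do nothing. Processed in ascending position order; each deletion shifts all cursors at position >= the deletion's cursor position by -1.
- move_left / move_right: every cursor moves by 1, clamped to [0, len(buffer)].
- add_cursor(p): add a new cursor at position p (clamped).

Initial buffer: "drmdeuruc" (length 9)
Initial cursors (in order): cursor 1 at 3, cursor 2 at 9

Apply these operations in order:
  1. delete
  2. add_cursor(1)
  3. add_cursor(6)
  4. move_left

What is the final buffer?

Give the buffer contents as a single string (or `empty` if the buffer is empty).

Answer: drdeuru

Derivation:
After op 1 (delete): buffer="drdeuru" (len 7), cursors c1@2 c2@7, authorship .......
After op 2 (add_cursor(1)): buffer="drdeuru" (len 7), cursors c3@1 c1@2 c2@7, authorship .......
After op 3 (add_cursor(6)): buffer="drdeuru" (len 7), cursors c3@1 c1@2 c4@6 c2@7, authorship .......
After op 4 (move_left): buffer="drdeuru" (len 7), cursors c3@0 c1@1 c4@5 c2@6, authorship .......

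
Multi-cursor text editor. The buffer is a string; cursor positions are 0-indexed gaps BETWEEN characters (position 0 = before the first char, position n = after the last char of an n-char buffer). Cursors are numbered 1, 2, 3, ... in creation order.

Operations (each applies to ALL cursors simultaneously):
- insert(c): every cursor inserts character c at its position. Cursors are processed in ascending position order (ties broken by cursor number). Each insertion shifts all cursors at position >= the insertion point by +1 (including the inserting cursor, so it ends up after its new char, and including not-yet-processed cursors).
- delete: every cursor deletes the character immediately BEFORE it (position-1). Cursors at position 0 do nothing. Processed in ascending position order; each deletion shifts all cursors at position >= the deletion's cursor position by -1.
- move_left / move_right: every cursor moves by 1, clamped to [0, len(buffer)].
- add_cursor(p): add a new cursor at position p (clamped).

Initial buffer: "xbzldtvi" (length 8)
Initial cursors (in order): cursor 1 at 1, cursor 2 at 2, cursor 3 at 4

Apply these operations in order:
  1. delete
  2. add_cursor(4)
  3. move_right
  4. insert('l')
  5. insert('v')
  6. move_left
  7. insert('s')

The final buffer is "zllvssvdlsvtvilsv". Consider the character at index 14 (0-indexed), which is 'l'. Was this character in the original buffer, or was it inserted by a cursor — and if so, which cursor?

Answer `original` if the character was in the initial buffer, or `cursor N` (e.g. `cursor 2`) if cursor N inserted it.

Answer: cursor 4

Derivation:
After op 1 (delete): buffer="zdtvi" (len 5), cursors c1@0 c2@0 c3@1, authorship .....
After op 2 (add_cursor(4)): buffer="zdtvi" (len 5), cursors c1@0 c2@0 c3@1 c4@4, authorship .....
After op 3 (move_right): buffer="zdtvi" (len 5), cursors c1@1 c2@1 c3@2 c4@5, authorship .....
After op 4 (insert('l')): buffer="zlldltvil" (len 9), cursors c1@3 c2@3 c3@5 c4@9, authorship .12.3...4
After op 5 (insert('v')): buffer="zllvvdlvtvilv" (len 13), cursors c1@5 c2@5 c3@8 c4@13, authorship .1212.33...44
After op 6 (move_left): buffer="zllvvdlvtvilv" (len 13), cursors c1@4 c2@4 c3@7 c4@12, authorship .1212.33...44
After op 7 (insert('s')): buffer="zllvssvdlsvtvilsv" (len 17), cursors c1@6 c2@6 c3@10 c4@16, authorship .121122.333...444
Authorship (.=original, N=cursor N): . 1 2 1 1 2 2 . 3 3 3 . . . 4 4 4
Index 14: author = 4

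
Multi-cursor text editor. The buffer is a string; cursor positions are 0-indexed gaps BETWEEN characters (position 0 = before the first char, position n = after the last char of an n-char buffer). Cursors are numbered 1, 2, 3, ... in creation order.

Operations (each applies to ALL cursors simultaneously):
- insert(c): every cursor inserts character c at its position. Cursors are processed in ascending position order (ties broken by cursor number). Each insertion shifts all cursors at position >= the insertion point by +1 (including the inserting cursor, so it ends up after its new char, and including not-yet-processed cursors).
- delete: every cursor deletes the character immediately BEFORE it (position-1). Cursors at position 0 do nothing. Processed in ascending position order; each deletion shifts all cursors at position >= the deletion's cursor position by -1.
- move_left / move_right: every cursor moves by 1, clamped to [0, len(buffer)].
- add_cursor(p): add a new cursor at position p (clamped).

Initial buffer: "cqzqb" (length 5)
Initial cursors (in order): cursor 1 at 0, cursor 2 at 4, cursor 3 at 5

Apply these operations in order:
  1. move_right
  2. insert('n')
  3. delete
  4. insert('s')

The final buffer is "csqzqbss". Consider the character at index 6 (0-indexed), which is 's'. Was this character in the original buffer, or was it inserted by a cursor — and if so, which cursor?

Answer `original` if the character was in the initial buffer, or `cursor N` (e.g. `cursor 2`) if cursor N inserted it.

After op 1 (move_right): buffer="cqzqb" (len 5), cursors c1@1 c2@5 c3@5, authorship .....
After op 2 (insert('n')): buffer="cnqzqbnn" (len 8), cursors c1@2 c2@8 c3@8, authorship .1....23
After op 3 (delete): buffer="cqzqb" (len 5), cursors c1@1 c2@5 c3@5, authorship .....
After op 4 (insert('s')): buffer="csqzqbss" (len 8), cursors c1@2 c2@8 c3@8, authorship .1....23
Authorship (.=original, N=cursor N): . 1 . . . . 2 3
Index 6: author = 2

Answer: cursor 2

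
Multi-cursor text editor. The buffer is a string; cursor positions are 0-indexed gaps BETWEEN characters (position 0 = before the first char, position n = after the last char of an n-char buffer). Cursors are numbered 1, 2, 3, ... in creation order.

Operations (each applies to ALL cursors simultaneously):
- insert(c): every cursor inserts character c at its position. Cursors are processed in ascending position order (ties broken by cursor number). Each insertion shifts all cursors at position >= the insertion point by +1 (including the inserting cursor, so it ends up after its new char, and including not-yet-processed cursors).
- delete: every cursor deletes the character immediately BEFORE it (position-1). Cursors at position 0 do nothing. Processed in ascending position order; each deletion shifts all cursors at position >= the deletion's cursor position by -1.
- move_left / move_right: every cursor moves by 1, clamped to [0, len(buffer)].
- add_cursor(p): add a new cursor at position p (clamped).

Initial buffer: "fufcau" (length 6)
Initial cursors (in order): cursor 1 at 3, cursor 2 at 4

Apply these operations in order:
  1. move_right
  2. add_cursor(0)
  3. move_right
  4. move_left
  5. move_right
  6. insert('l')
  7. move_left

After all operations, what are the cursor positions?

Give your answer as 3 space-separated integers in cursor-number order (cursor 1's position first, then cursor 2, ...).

Answer: 6 8 1

Derivation:
After op 1 (move_right): buffer="fufcau" (len 6), cursors c1@4 c2@5, authorship ......
After op 2 (add_cursor(0)): buffer="fufcau" (len 6), cursors c3@0 c1@4 c2@5, authorship ......
After op 3 (move_right): buffer="fufcau" (len 6), cursors c3@1 c1@5 c2@6, authorship ......
After op 4 (move_left): buffer="fufcau" (len 6), cursors c3@0 c1@4 c2@5, authorship ......
After op 5 (move_right): buffer="fufcau" (len 6), cursors c3@1 c1@5 c2@6, authorship ......
After op 6 (insert('l')): buffer="flufcalul" (len 9), cursors c3@2 c1@7 c2@9, authorship .3....1.2
After op 7 (move_left): buffer="flufcalul" (len 9), cursors c3@1 c1@6 c2@8, authorship .3....1.2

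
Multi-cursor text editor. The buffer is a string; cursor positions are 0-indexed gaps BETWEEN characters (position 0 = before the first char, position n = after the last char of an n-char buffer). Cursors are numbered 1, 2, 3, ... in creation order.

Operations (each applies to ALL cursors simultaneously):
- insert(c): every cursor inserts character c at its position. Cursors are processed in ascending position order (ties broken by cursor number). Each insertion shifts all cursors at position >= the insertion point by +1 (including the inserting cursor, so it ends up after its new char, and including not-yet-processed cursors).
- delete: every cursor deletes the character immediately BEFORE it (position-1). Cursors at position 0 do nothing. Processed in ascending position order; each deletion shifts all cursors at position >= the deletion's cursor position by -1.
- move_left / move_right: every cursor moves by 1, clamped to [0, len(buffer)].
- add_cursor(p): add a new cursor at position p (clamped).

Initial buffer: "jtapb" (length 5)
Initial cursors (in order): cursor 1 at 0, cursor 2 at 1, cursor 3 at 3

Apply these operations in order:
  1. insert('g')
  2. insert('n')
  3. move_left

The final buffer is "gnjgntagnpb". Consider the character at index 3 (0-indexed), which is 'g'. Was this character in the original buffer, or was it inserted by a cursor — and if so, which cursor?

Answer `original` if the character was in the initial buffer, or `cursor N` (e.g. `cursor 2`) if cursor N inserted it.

After op 1 (insert('g')): buffer="gjgtagpb" (len 8), cursors c1@1 c2@3 c3@6, authorship 1.2..3..
After op 2 (insert('n')): buffer="gnjgntagnpb" (len 11), cursors c1@2 c2@5 c3@9, authorship 11.22..33..
After op 3 (move_left): buffer="gnjgntagnpb" (len 11), cursors c1@1 c2@4 c3@8, authorship 11.22..33..
Authorship (.=original, N=cursor N): 1 1 . 2 2 . . 3 3 . .
Index 3: author = 2

Answer: cursor 2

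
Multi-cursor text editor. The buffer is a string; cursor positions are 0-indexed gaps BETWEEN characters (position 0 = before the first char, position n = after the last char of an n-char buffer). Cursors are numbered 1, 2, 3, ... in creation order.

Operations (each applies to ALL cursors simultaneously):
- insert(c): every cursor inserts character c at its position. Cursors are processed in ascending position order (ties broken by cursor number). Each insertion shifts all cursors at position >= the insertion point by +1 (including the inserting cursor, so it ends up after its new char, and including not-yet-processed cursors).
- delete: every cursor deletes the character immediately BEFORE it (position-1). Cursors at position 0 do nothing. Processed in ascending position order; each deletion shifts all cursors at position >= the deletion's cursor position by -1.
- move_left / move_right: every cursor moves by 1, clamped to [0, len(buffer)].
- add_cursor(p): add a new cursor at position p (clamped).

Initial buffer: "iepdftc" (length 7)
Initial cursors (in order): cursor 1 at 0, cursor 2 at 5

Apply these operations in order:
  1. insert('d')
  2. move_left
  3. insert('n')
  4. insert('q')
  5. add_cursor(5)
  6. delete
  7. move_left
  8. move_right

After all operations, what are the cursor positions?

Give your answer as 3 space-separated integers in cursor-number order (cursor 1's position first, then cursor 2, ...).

Answer: 1 7 3

Derivation:
After op 1 (insert('d')): buffer="diepdfdtc" (len 9), cursors c1@1 c2@7, authorship 1.....2..
After op 2 (move_left): buffer="diepdfdtc" (len 9), cursors c1@0 c2@6, authorship 1.....2..
After op 3 (insert('n')): buffer="ndiepdfndtc" (len 11), cursors c1@1 c2@8, authorship 11.....22..
After op 4 (insert('q')): buffer="nqdiepdfnqdtc" (len 13), cursors c1@2 c2@10, authorship 111.....222..
After op 5 (add_cursor(5)): buffer="nqdiepdfnqdtc" (len 13), cursors c1@2 c3@5 c2@10, authorship 111.....222..
After op 6 (delete): buffer="ndipdfndtc" (len 10), cursors c1@1 c3@3 c2@7, authorship 11....22..
After op 7 (move_left): buffer="ndipdfndtc" (len 10), cursors c1@0 c3@2 c2@6, authorship 11....22..
After op 8 (move_right): buffer="ndipdfndtc" (len 10), cursors c1@1 c3@3 c2@7, authorship 11....22..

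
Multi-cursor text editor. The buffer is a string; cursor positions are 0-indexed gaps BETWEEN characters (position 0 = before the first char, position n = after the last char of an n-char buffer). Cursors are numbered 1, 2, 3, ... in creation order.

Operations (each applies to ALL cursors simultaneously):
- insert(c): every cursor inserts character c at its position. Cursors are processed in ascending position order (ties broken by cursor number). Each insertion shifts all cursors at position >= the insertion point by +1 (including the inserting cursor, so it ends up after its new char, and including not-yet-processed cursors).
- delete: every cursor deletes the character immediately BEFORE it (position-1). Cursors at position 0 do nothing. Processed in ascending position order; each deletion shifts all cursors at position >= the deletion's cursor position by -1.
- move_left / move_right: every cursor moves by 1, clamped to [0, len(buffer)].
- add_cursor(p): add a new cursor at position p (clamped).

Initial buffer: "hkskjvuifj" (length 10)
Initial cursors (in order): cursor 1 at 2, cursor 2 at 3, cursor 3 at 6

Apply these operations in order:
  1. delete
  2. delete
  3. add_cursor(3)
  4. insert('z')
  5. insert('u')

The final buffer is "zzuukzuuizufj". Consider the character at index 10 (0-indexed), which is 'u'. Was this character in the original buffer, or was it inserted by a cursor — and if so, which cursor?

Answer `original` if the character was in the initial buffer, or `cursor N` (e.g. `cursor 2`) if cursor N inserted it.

After op 1 (delete): buffer="hkjuifj" (len 7), cursors c1@1 c2@1 c3@3, authorship .......
After op 2 (delete): buffer="kuifj" (len 5), cursors c1@0 c2@0 c3@1, authorship .....
After op 3 (add_cursor(3)): buffer="kuifj" (len 5), cursors c1@0 c2@0 c3@1 c4@3, authorship .....
After op 4 (insert('z')): buffer="zzkzuizfj" (len 9), cursors c1@2 c2@2 c3@4 c4@7, authorship 12.3..4..
After op 5 (insert('u')): buffer="zzuukzuuizufj" (len 13), cursors c1@4 c2@4 c3@7 c4@11, authorship 1212.33..44..
Authorship (.=original, N=cursor N): 1 2 1 2 . 3 3 . . 4 4 . .
Index 10: author = 4

Answer: cursor 4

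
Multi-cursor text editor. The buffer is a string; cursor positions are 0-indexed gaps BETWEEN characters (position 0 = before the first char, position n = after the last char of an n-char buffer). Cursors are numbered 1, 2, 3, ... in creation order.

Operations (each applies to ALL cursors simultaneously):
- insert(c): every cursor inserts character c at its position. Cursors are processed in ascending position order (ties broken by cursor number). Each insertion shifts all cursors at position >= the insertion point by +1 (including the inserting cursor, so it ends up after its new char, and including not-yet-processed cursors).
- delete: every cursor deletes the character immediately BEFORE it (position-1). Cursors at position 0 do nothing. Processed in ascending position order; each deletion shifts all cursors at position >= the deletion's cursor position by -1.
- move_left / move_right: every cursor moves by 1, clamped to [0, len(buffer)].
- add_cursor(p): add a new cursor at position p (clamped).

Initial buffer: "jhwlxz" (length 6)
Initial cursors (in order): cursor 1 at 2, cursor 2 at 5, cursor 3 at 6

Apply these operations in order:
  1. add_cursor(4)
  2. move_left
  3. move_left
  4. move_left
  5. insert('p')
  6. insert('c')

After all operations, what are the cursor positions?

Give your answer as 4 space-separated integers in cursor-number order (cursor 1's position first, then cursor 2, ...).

Answer: 2 8 11 5

Derivation:
After op 1 (add_cursor(4)): buffer="jhwlxz" (len 6), cursors c1@2 c4@4 c2@5 c3@6, authorship ......
After op 2 (move_left): buffer="jhwlxz" (len 6), cursors c1@1 c4@3 c2@4 c3@5, authorship ......
After op 3 (move_left): buffer="jhwlxz" (len 6), cursors c1@0 c4@2 c2@3 c3@4, authorship ......
After op 4 (move_left): buffer="jhwlxz" (len 6), cursors c1@0 c4@1 c2@2 c3@3, authorship ......
After op 5 (insert('p')): buffer="pjphpwplxz" (len 10), cursors c1@1 c4@3 c2@5 c3@7, authorship 1.4.2.3...
After op 6 (insert('c')): buffer="pcjpchpcwpclxz" (len 14), cursors c1@2 c4@5 c2@8 c3@11, authorship 11.44.22.33...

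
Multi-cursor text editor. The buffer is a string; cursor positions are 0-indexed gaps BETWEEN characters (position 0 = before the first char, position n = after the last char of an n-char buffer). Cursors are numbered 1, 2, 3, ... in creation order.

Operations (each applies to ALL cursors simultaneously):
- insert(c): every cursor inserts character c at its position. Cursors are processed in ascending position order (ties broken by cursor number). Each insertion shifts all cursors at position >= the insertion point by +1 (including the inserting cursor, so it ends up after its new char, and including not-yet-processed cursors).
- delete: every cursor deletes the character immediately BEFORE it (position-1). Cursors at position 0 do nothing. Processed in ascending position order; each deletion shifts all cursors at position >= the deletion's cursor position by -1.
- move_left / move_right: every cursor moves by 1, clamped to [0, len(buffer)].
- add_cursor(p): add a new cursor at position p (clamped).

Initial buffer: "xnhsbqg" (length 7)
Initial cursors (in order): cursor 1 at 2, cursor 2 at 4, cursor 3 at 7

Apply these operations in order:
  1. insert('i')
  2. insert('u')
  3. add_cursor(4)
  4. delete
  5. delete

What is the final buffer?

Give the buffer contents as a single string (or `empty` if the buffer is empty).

After op 1 (insert('i')): buffer="xnihsibqgi" (len 10), cursors c1@3 c2@6 c3@10, authorship ..1..2...3
After op 2 (insert('u')): buffer="xniuhsiubqgiu" (len 13), cursors c1@4 c2@8 c3@13, authorship ..11..22...33
After op 3 (add_cursor(4)): buffer="xniuhsiubqgiu" (len 13), cursors c1@4 c4@4 c2@8 c3@13, authorship ..11..22...33
After op 4 (delete): buffer="xnhsibqgi" (len 9), cursors c1@2 c4@2 c2@5 c3@9, authorship ....2...3
After op 5 (delete): buffer="hsbqg" (len 5), cursors c1@0 c4@0 c2@2 c3@5, authorship .....

Answer: hsbqg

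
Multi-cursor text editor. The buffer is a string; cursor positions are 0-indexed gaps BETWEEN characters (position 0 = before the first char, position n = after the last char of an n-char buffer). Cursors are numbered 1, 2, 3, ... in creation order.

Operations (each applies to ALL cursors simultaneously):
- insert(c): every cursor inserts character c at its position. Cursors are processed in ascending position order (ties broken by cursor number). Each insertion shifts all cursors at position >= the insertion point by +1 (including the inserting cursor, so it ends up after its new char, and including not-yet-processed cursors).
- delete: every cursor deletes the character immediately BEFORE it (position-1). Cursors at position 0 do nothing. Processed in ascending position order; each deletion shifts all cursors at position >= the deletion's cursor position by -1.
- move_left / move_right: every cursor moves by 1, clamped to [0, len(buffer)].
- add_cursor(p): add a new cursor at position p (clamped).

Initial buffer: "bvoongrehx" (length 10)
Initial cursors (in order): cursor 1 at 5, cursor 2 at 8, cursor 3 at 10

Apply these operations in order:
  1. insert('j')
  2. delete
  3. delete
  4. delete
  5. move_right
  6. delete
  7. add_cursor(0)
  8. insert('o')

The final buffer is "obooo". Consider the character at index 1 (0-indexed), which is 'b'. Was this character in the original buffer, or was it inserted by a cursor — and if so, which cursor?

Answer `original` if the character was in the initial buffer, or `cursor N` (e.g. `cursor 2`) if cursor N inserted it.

After op 1 (insert('j')): buffer="bvoonjgrejhxj" (len 13), cursors c1@6 c2@10 c3@13, authorship .....1...2..3
After op 2 (delete): buffer="bvoongrehx" (len 10), cursors c1@5 c2@8 c3@10, authorship ..........
After op 3 (delete): buffer="bvoogrh" (len 7), cursors c1@4 c2@6 c3@7, authorship .......
After op 4 (delete): buffer="bvog" (len 4), cursors c1@3 c2@4 c3@4, authorship ....
After op 5 (move_right): buffer="bvog" (len 4), cursors c1@4 c2@4 c3@4, authorship ....
After op 6 (delete): buffer="b" (len 1), cursors c1@1 c2@1 c3@1, authorship .
After op 7 (add_cursor(0)): buffer="b" (len 1), cursors c4@0 c1@1 c2@1 c3@1, authorship .
After op 8 (insert('o')): buffer="obooo" (len 5), cursors c4@1 c1@5 c2@5 c3@5, authorship 4.123
Authorship (.=original, N=cursor N): 4 . 1 2 3
Index 1: author = original

Answer: original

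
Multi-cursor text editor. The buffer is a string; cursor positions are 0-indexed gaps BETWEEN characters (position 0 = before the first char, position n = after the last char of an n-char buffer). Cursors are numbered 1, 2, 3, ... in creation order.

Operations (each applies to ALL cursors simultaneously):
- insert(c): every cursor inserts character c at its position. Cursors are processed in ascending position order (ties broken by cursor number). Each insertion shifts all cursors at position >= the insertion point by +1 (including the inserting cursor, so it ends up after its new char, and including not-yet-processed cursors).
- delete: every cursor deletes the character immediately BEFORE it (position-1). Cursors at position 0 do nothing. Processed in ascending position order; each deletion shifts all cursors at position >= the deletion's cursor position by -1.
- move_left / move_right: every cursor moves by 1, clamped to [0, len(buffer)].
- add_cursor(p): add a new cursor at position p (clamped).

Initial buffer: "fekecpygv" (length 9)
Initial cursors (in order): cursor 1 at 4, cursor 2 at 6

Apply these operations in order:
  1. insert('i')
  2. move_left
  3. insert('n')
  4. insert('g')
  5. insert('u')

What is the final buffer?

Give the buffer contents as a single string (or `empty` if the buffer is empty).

Answer: fekenguicpnguiygv

Derivation:
After op 1 (insert('i')): buffer="fekeicpiygv" (len 11), cursors c1@5 c2@8, authorship ....1..2...
After op 2 (move_left): buffer="fekeicpiygv" (len 11), cursors c1@4 c2@7, authorship ....1..2...
After op 3 (insert('n')): buffer="fekenicpniygv" (len 13), cursors c1@5 c2@9, authorship ....11..22...
After op 4 (insert('g')): buffer="fekengicpngiygv" (len 15), cursors c1@6 c2@11, authorship ....111..222...
After op 5 (insert('u')): buffer="fekenguicpnguiygv" (len 17), cursors c1@7 c2@13, authorship ....1111..2222...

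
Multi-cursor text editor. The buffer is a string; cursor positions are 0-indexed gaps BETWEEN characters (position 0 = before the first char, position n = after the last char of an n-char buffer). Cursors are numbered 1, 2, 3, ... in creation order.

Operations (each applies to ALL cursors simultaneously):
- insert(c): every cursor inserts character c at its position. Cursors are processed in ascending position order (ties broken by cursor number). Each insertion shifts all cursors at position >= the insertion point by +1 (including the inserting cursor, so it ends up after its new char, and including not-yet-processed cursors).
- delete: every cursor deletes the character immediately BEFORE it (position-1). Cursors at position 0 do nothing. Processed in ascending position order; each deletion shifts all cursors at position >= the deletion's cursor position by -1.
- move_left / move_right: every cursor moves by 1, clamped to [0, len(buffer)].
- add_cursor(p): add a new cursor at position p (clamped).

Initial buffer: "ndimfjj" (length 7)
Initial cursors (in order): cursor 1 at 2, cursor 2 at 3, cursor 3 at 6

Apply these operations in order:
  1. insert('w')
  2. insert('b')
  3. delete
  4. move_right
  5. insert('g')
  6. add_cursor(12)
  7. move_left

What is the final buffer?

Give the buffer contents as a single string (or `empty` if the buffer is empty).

Answer: ndwigwmgfjwjg

Derivation:
After op 1 (insert('w')): buffer="ndwiwmfjwj" (len 10), cursors c1@3 c2@5 c3@9, authorship ..1.2...3.
After op 2 (insert('b')): buffer="ndwbiwbmfjwbj" (len 13), cursors c1@4 c2@7 c3@12, authorship ..11.22...33.
After op 3 (delete): buffer="ndwiwmfjwj" (len 10), cursors c1@3 c2@5 c3@9, authorship ..1.2...3.
After op 4 (move_right): buffer="ndwiwmfjwj" (len 10), cursors c1@4 c2@6 c3@10, authorship ..1.2...3.
After op 5 (insert('g')): buffer="ndwigwmgfjwjg" (len 13), cursors c1@5 c2@8 c3@13, authorship ..1.12.2..3.3
After op 6 (add_cursor(12)): buffer="ndwigwmgfjwjg" (len 13), cursors c1@5 c2@8 c4@12 c3@13, authorship ..1.12.2..3.3
After op 7 (move_left): buffer="ndwigwmgfjwjg" (len 13), cursors c1@4 c2@7 c4@11 c3@12, authorship ..1.12.2..3.3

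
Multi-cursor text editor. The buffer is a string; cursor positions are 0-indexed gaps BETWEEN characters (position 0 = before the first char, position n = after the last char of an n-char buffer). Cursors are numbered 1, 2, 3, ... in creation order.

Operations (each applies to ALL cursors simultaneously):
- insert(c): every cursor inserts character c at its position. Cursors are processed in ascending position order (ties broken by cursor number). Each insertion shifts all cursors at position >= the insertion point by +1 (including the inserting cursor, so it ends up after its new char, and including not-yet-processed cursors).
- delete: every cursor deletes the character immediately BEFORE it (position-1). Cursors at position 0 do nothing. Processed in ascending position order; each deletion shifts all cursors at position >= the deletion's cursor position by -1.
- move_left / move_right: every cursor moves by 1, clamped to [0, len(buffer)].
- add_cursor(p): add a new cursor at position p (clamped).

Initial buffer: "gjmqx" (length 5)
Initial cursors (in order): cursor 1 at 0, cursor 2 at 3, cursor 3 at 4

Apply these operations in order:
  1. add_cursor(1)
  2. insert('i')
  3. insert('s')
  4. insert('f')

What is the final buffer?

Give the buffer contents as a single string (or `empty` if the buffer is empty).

After op 1 (add_cursor(1)): buffer="gjmqx" (len 5), cursors c1@0 c4@1 c2@3 c3@4, authorship .....
After op 2 (insert('i')): buffer="igijmiqix" (len 9), cursors c1@1 c4@3 c2@6 c3@8, authorship 1.4..2.3.
After op 3 (insert('s')): buffer="isgisjmisqisx" (len 13), cursors c1@2 c4@5 c2@9 c3@12, authorship 11.44..22.33.
After op 4 (insert('f')): buffer="isfgisfjmisfqisfx" (len 17), cursors c1@3 c4@7 c2@12 c3@16, authorship 111.444..222.333.

Answer: isfgisfjmisfqisfx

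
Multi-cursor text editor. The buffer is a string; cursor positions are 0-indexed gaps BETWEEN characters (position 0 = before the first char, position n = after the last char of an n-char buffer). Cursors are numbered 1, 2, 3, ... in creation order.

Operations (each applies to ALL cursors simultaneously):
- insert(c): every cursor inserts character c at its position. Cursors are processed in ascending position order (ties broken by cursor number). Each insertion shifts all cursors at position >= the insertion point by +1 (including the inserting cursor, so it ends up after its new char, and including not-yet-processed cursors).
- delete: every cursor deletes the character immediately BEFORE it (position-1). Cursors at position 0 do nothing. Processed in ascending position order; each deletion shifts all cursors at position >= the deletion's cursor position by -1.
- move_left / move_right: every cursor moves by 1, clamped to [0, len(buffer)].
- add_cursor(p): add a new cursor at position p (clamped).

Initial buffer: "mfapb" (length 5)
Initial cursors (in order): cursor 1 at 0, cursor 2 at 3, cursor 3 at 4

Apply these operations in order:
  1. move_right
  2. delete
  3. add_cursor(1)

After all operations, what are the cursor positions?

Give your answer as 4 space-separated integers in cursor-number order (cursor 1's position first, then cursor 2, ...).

Answer: 0 2 2 1

Derivation:
After op 1 (move_right): buffer="mfapb" (len 5), cursors c1@1 c2@4 c3@5, authorship .....
After op 2 (delete): buffer="fa" (len 2), cursors c1@0 c2@2 c3@2, authorship ..
After op 3 (add_cursor(1)): buffer="fa" (len 2), cursors c1@0 c4@1 c2@2 c3@2, authorship ..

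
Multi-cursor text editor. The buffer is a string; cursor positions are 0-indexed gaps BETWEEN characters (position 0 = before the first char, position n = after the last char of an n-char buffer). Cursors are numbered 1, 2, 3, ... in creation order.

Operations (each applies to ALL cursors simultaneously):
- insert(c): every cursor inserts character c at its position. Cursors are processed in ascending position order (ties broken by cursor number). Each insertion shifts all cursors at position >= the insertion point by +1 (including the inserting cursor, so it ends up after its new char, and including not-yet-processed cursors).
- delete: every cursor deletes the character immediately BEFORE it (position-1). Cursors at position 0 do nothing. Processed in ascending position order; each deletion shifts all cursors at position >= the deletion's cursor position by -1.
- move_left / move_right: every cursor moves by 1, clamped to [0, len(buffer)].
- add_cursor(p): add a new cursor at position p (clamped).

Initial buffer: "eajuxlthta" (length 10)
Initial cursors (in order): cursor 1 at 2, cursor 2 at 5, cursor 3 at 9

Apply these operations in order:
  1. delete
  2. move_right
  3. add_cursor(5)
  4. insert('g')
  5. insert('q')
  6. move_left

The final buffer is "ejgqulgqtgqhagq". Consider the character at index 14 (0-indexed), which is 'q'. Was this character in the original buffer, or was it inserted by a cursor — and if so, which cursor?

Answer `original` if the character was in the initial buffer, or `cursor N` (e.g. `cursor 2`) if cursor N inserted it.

After op 1 (delete): buffer="ejultha" (len 7), cursors c1@1 c2@3 c3@6, authorship .......
After op 2 (move_right): buffer="ejultha" (len 7), cursors c1@2 c2@4 c3@7, authorship .......
After op 3 (add_cursor(5)): buffer="ejultha" (len 7), cursors c1@2 c2@4 c4@5 c3@7, authorship .......
After op 4 (insert('g')): buffer="ejgulgtghag" (len 11), cursors c1@3 c2@6 c4@8 c3@11, authorship ..1..2.4..3
After op 5 (insert('q')): buffer="ejgqulgqtgqhagq" (len 15), cursors c1@4 c2@8 c4@11 c3@15, authorship ..11..22.44..33
After op 6 (move_left): buffer="ejgqulgqtgqhagq" (len 15), cursors c1@3 c2@7 c4@10 c3@14, authorship ..11..22.44..33
Authorship (.=original, N=cursor N): . . 1 1 . . 2 2 . 4 4 . . 3 3
Index 14: author = 3

Answer: cursor 3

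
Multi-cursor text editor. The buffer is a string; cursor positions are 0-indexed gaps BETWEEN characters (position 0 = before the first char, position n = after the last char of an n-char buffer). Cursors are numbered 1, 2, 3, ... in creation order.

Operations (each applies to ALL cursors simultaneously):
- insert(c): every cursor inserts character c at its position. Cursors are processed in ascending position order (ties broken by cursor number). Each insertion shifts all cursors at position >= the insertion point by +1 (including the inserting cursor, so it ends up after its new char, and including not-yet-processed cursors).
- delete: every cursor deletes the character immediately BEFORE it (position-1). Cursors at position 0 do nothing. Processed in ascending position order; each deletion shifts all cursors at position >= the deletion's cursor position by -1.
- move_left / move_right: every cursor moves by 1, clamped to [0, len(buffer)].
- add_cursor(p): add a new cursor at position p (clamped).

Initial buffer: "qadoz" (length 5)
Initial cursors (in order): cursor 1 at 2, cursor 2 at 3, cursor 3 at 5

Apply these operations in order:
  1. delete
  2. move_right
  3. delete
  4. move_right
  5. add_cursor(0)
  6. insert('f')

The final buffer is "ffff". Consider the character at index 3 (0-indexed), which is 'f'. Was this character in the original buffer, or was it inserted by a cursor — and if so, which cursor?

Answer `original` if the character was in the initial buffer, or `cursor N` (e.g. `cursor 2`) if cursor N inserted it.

Answer: cursor 4

Derivation:
After op 1 (delete): buffer="qo" (len 2), cursors c1@1 c2@1 c3@2, authorship ..
After op 2 (move_right): buffer="qo" (len 2), cursors c1@2 c2@2 c3@2, authorship ..
After op 3 (delete): buffer="" (len 0), cursors c1@0 c2@0 c3@0, authorship 
After op 4 (move_right): buffer="" (len 0), cursors c1@0 c2@0 c3@0, authorship 
After op 5 (add_cursor(0)): buffer="" (len 0), cursors c1@0 c2@0 c3@0 c4@0, authorship 
After op 6 (insert('f')): buffer="ffff" (len 4), cursors c1@4 c2@4 c3@4 c4@4, authorship 1234
Authorship (.=original, N=cursor N): 1 2 3 4
Index 3: author = 4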